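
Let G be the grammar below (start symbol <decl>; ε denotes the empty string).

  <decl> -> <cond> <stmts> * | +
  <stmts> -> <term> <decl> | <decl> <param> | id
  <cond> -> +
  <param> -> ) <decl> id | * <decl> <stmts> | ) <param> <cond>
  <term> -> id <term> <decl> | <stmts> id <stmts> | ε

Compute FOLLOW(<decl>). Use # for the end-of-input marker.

{ #, ), *, +, id }

<decl> is the start symbol, so # ∈ FOLLOW(<decl>).
In <stmts> -> <term> <decl>: <decl> is at the end, add FOLLOW(<stmts>) = { *, +, id }.
In <stmts> -> <decl> <param>: add FIRST(<param>) = { ), * }.
In <param> -> ) <decl> id: add FIRST(id) = { id }.
In <param> -> * <decl> <stmts>: add FIRST(<stmts>) = { +, id }.
In <term> -> id <term> <decl>: <decl> is at the end, add FOLLOW(<term>) = { + }.
Union: FOLLOW(<decl>) = { #, ), *, +, id }.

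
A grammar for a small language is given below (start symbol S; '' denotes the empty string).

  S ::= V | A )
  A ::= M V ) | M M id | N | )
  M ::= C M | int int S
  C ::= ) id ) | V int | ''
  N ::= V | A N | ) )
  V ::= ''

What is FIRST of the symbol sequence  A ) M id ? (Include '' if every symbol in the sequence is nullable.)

{ ), int }

Add FIRST(A)\{''} = { ), int }; A is nullable, continue.
) is a terminal; add {)} and stop.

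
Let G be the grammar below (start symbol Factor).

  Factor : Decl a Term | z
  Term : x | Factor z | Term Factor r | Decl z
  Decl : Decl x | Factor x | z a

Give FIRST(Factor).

{ z }

From Factor : Decl a Term: add FIRST(Decl) = { z }.
Factor : z contributes {z}.
Union: FIRST(Factor) = { z }.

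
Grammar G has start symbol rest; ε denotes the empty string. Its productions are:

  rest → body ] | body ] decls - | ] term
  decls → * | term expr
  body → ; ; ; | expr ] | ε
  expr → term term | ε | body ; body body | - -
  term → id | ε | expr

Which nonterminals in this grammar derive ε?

Directly nullable (have an ε-production): body, expr, term.
decls → term expr with every symbol nullable, so decls is nullable.
No other nonterminal has a production whose RHS symbols are all nullable.

{ body, decls, expr, term }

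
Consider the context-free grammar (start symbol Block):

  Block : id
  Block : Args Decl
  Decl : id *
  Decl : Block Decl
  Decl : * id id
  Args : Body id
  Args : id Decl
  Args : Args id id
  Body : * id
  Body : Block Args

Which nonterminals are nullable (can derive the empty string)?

{ } (none)

No nonterminal has an empty production or an RHS whose symbols are all nullable.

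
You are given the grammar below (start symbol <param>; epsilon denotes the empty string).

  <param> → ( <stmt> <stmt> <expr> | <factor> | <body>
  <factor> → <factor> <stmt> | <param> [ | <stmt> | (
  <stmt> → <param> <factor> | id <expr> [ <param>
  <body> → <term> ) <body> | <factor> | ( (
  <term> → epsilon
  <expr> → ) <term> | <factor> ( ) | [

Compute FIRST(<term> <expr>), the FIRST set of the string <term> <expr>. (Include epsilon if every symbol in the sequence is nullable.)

Add FIRST(<term>)\{epsilon} = {  }; <term> is nullable, continue.
Add FIRST(<expr>) = { (, ), [, id }; <expr> is not nullable, stop.

{ (, ), [, id }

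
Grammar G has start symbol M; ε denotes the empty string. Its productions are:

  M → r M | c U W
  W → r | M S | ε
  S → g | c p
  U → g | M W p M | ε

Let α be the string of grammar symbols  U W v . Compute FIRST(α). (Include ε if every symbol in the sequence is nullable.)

Add FIRST(U)\{ε} = { c, g, r }; U is nullable, continue.
Add FIRST(W)\{ε} = { c, r }; W is nullable, continue.
v is a terminal; add {v} and stop.

{ c, g, r, v }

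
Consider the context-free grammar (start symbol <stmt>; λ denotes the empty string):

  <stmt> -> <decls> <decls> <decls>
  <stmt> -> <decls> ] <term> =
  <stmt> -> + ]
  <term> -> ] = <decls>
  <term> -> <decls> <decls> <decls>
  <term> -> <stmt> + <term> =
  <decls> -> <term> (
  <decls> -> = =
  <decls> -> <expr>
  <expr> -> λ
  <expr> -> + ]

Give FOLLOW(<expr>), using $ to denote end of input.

In <decls> -> <expr>: <expr> is at the end, add FOLLOW(<decls>) = { $, (, +, =, ] }.
Union: FOLLOW(<expr>) = { $, (, +, =, ] }.

{ $, (, +, =, ] }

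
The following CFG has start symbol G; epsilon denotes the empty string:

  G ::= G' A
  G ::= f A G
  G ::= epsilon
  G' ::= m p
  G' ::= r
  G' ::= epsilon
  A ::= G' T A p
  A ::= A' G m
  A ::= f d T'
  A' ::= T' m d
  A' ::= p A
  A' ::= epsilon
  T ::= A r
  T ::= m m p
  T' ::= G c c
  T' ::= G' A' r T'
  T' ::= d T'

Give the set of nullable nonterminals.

{ A', G, G' }

Directly nullable (have an epsilon-production): G, G', A'.
No other nonterminal has a production whose RHS symbols are all nullable.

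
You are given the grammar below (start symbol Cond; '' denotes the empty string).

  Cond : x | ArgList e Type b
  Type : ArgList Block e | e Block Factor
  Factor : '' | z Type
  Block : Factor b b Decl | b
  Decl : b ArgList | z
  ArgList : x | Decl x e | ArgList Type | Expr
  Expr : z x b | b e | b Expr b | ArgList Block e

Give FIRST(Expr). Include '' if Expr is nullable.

Expr : z x b contributes {z}.
Expr : b e contributes {b}.
Expr : b Expr b contributes {b}.
From Expr : ArgList Block e: add FIRST(ArgList) = { b, x, z }.
Union: FIRST(Expr) = { b, x, z }.

{ b, x, z }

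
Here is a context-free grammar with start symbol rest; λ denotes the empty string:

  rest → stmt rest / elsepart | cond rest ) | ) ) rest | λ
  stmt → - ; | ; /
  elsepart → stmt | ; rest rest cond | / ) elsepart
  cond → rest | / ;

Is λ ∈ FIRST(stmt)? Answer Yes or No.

No

Nullable nonterminals: cond, rest.
No production of stmt has an RHS whose symbols are all nullable, so stmt is not nullable.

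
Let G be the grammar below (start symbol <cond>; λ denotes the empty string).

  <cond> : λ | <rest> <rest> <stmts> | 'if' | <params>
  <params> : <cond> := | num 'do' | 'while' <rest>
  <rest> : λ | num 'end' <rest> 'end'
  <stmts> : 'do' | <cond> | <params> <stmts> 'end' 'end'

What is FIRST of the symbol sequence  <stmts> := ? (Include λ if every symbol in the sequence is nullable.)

{ 'do', 'if', 'while', :=, num }

Add FIRST(<stmts>)\{λ} = { 'do', 'if', 'while', :=, num }; <stmts> is nullable, continue.
:= is a terminal; add {:=} and stop.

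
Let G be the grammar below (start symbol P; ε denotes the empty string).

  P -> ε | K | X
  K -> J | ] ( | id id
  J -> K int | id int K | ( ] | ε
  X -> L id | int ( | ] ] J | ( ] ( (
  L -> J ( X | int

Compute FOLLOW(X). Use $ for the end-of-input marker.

In P -> X: X is at the end, add FOLLOW(P) = { $ }.
In L -> J ( X: X is at the end, add FOLLOW(L) = { id }.
Union: FOLLOW(X) = { $, id }.

{ $, id }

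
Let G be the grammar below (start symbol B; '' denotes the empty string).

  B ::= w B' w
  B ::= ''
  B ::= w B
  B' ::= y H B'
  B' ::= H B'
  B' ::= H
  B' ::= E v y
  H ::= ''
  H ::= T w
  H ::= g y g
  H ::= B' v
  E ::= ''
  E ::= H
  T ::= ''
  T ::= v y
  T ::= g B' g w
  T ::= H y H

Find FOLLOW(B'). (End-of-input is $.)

In B ::= w B' w: add FIRST(w) = { w }.
In B' ::= y H B': B' is at the end, add FOLLOW(B') = { g, v, w }.
In B' ::= H B': B' is at the end, add FOLLOW(B') = { g, v, w }.
In H ::= B' v: add FIRST(v) = { v }.
In T ::= g B' g w: add FIRST(g w) = { g }.
Union: FOLLOW(B') = { g, v, w }.

{ g, v, w }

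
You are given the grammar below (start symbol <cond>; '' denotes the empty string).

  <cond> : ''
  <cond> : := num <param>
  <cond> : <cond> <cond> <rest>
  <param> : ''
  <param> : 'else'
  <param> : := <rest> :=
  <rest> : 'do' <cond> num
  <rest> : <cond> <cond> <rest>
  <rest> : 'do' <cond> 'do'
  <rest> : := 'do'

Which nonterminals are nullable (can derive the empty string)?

Directly nullable (have an ''-production): <cond>, <param>.
No other nonterminal has a production whose RHS symbols are all nullable.

{ <cond>, <param> }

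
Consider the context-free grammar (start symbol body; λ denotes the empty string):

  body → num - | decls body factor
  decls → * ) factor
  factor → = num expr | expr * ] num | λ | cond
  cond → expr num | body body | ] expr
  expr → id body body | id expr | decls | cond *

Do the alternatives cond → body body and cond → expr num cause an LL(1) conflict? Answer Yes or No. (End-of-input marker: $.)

FIRST(body body) = { *, num } and FIRST(expr num) = { *, ], id, num }.
Both contain *, so the two alternatives are not disjoint — LL(1) conflict.

Yes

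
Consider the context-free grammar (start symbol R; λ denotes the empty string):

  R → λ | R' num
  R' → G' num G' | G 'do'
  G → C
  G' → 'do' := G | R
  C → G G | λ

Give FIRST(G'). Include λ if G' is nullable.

{ 'do', num, λ }

G' → 'do' := G contributes {'do'}.
From G' → R: add FIRST(R) = { 'do', num, λ } (including λ since R is nullable).
Union: FIRST(G') = { 'do', num, λ }.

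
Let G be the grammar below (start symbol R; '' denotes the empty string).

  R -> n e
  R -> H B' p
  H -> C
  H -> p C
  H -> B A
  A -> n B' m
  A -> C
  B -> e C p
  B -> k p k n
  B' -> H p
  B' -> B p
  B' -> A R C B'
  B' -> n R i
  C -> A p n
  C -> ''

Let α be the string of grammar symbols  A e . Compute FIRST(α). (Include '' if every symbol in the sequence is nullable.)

{ e, n, p }

Add FIRST(A)\{''} = { n, p }; A is nullable, continue.
e is a terminal; add {e} and stop.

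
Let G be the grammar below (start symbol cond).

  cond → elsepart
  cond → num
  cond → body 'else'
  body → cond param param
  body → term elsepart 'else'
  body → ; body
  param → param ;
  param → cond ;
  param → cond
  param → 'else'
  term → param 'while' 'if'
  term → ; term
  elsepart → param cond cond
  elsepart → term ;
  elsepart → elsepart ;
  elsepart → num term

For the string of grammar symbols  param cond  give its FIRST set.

Add FIRST(param) = { 'else', ;, num }; param is not nullable, stop.

{ 'else', ;, num }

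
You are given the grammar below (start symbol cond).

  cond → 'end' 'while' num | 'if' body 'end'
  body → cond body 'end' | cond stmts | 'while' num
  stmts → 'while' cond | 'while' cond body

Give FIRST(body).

From body → cond body 'end': add FIRST(cond) = { 'end', 'if' }.
From body → cond stmts: add FIRST(cond) = { 'end', 'if' }.
body → 'while' num contributes {'while'}.
Union: FIRST(body) = { 'end', 'if', 'while' }.

{ 'end', 'if', 'while' }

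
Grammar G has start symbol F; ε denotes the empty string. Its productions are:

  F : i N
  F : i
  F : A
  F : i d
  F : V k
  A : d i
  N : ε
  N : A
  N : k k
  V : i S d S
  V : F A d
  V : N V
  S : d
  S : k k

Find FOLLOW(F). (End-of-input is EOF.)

F is the start symbol, so EOF ∈ FOLLOW(F).
In V : F A d: add FIRST(A d) = { d }.
Union: FOLLOW(F) = { EOF, d }.

{ EOF, d }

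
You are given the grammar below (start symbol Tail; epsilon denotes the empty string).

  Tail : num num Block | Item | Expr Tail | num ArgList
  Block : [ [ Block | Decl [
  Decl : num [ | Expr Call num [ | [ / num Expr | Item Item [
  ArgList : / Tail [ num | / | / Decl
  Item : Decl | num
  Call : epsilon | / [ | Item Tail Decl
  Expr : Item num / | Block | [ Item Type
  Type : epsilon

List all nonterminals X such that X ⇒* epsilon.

Directly nullable (have an epsilon-production): Call, Type.
No other nonterminal has a production whose RHS symbols are all nullable.

{ Call, Type }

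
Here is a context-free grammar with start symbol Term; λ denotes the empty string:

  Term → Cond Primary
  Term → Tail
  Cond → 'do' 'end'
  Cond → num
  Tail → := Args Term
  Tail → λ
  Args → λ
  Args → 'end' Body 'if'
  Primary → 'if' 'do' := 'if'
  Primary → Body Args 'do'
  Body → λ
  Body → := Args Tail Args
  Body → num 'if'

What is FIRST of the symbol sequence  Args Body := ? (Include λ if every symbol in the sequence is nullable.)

{ 'end', :=, num }

Add FIRST(Args)\{λ} = { 'end' }; Args is nullable, continue.
Add FIRST(Body)\{λ} = { :=, num }; Body is nullable, continue.
:= is a terminal; add {:=} and stop.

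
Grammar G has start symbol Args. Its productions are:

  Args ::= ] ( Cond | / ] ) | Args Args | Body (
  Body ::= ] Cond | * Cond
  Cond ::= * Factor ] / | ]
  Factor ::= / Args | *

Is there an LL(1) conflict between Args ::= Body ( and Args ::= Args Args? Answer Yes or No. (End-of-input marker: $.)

FIRST(Body () = { *, ] } and FIRST(Args Args) = { *, /, ] }.
Both contain *, so the two alternatives are not disjoint — LL(1) conflict.

Yes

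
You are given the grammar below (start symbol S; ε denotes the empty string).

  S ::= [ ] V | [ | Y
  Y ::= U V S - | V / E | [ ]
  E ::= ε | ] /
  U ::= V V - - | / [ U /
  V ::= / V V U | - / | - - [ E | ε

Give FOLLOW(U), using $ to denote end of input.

In Y ::= U V S -: add FIRST(V S -) = { -, /, [ }.
In U ::= / [ U /: add FIRST(/) = { / }.
In V ::= / V V U: U is at the end, add FOLLOW(V) = { $, -, /, [ }.
Union: FOLLOW(U) = { $, -, /, [ }.

{ $, -, /, [ }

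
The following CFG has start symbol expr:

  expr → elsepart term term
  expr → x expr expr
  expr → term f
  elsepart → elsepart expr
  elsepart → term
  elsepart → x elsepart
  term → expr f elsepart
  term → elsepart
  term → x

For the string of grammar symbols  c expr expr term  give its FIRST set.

c is a terminal; add {c} and stop.

{ c }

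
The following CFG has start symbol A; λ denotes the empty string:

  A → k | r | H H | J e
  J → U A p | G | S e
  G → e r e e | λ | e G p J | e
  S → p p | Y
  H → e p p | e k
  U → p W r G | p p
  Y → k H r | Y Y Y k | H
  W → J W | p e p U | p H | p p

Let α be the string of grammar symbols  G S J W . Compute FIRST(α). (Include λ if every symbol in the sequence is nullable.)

{ e, k, p }

Add FIRST(G)\{λ} = { e }; G is nullable, continue.
Add FIRST(S) = { e, k, p }; S is not nullable, stop.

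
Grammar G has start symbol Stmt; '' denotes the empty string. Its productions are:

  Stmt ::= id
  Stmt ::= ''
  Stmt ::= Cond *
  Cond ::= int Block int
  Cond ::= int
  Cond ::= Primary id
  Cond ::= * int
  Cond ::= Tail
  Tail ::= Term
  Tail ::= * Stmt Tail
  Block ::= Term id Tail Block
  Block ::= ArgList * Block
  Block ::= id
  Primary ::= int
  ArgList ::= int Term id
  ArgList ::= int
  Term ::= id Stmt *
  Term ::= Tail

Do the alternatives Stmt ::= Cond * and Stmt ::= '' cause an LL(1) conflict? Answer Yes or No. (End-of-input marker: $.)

FIRST(Cond *) = { *, id, int } and FIRST('') = { '' }.
The second alternative is nullable and FOLLOW(Stmt) = { $, *, id } shares * with FIRST of the first — conflict.

Yes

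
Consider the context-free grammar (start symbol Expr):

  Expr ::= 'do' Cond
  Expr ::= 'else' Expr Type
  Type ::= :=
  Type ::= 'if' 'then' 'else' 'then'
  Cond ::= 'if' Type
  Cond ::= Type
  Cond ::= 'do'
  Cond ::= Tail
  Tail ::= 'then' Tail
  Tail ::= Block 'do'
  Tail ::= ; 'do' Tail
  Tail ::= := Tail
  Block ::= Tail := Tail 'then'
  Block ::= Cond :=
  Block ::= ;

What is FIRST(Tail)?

Tail ::= 'then' Tail contributes {'then'}.
From Tail ::= Block 'do': add FIRST(Block) = { 'do', 'if', 'then', :=, ; }.
Tail ::= ; 'do' Tail contributes {;}.
Tail ::= := Tail contributes {:=}.
Union: FIRST(Tail) = { 'do', 'if', 'then', :=, ; }.

{ 'do', 'if', 'then', :=, ; }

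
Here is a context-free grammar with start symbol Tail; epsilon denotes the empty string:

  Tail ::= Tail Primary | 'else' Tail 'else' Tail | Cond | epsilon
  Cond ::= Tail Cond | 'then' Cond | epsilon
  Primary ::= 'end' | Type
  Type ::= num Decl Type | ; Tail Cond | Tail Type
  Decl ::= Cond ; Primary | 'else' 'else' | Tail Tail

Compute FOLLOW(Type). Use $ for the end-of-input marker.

{ $, 'else', 'end', 'then', ;, num }

In Primary ::= Type: Type is at the end, add FOLLOW(Primary) = { $, 'else', 'end', 'then', ;, num }.
In Type ::= num Decl Type: Type is at the end, add FOLLOW(Type) = { $, 'else', 'end', 'then', ;, num }.
In Type ::= Tail Type: Type is at the end, add FOLLOW(Type) = { $, 'else', 'end', 'then', ;, num }.
Union: FOLLOW(Type) = { $, 'else', 'end', 'then', ;, num }.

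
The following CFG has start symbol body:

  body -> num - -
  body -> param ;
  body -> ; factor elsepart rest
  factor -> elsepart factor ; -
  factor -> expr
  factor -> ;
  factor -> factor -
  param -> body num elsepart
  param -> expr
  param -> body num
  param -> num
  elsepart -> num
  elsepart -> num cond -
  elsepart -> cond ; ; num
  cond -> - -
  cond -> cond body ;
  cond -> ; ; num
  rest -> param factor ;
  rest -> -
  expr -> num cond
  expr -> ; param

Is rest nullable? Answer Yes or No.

No nonterminal in this grammar is nullable.
No production of rest has an RHS whose symbols are all nullable, so rest is not nullable.

No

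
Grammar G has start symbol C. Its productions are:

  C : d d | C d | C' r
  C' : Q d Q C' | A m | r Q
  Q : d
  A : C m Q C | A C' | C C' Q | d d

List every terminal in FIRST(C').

{ d, r }

From C' : Q d Q C': add FIRST(Q) = { d }.
From C' : A m: add FIRST(A) = { d, r }.
C' : r Q contributes {r}.
Union: FIRST(C') = { d, r }.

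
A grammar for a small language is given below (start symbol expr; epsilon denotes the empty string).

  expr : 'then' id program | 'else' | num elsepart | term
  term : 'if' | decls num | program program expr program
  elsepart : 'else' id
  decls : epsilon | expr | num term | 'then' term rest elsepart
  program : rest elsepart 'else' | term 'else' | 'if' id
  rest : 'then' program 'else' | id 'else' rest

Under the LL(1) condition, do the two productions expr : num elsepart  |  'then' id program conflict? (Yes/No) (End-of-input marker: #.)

FIRST(num elsepart) = { num } and FIRST('then' id program) = { 'then' }.
The FIRST sets are disjoint and neither alternative is nullable — no conflict.

No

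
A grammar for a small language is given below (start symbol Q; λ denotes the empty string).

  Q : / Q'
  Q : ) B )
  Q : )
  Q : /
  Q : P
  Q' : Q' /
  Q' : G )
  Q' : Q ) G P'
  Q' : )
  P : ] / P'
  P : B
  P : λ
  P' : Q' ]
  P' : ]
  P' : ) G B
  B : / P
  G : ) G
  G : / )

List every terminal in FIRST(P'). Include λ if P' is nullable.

{ ), /, ] }

From P' : Q' ]: add FIRST(Q') = { ), /, ] }.
P' : ] contributes {]}.
P' : ) G B contributes {)}.
Union: FIRST(P') = { ), /, ] }.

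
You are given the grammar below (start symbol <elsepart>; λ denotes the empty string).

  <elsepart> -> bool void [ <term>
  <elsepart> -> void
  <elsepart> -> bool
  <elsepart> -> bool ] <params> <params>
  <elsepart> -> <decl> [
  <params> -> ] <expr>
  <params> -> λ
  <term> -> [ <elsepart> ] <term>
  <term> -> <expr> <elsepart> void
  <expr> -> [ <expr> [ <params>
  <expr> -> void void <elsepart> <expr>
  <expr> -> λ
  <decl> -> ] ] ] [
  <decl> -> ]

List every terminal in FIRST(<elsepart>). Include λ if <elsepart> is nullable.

<elsepart> -> bool void [ <term> contributes {bool}.
<elsepart> -> void contributes {void}.
<elsepart> -> bool contributes {bool}.
<elsepart> -> bool ] <params> <params> contributes {bool}.
From <elsepart> -> <decl> [: add FIRST(<decl>) = { ] }.
Union: FIRST(<elsepart>) = { ], bool, void }.

{ ], bool, void }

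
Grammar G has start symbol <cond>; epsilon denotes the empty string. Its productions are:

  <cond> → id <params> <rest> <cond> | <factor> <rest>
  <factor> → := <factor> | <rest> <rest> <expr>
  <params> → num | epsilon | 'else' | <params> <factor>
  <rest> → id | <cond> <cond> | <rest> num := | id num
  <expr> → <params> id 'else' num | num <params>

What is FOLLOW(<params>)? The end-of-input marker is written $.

{ :=, id }

In <cond> → id <params> <rest> <cond>: add FIRST(<rest> <cond>) = { :=, id }.
In <params> → <params> <factor>: add FIRST(<factor>) = { :=, id }.
In <expr> → <params> id 'else' num: add FIRST(id 'else' num) = { id }.
In <expr> → num <params>: <params> is at the end, add FOLLOW(<expr>) = { :=, id }.
Union: FOLLOW(<params>) = { :=, id }.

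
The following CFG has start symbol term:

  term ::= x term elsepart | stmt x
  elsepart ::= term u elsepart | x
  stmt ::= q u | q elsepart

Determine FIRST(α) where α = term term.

Add FIRST(term) = { q, x }; term is not nullable, stop.

{ q, x }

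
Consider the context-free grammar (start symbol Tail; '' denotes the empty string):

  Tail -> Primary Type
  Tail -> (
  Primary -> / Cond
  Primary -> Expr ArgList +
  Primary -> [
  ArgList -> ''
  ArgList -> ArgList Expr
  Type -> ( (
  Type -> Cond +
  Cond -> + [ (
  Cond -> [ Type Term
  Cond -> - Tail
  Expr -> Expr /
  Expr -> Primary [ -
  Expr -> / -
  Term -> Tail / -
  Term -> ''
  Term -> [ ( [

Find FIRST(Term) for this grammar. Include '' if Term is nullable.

From Term -> Tail / -: add FIRST(Tail) = { (, /, [ }.
Term -> '' contributes ''.
Term -> [ ( [ contributes {[}.
Union: FIRST(Term) = { (, /, [, '' }.

{ (, /, [, '' }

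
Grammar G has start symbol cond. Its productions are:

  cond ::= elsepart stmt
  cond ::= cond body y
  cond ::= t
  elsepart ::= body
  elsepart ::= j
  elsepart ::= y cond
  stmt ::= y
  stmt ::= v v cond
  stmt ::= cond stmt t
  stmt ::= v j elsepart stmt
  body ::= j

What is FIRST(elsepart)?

{ j, y }

From elsepart ::= body: add FIRST(body) = { j }.
elsepart ::= j contributes {j}.
elsepart ::= y cond contributes {y}.
Union: FIRST(elsepart) = { j, y }.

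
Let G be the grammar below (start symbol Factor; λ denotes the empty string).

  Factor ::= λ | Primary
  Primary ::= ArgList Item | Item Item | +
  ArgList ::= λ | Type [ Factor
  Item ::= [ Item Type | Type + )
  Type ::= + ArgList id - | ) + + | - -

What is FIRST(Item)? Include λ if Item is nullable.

{ ), +, -, [ }

Item ::= [ Item Type contributes {[}.
From Item ::= Type + ): add FIRST(Type) = { ), +, - }.
Union: FIRST(Item) = { ), +, -, [ }.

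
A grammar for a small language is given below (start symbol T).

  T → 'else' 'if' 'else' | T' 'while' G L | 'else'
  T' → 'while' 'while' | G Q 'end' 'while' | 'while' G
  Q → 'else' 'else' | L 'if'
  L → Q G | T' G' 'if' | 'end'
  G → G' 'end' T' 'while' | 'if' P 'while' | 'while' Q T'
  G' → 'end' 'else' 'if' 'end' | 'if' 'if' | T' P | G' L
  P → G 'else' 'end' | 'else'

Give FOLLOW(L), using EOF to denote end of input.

{ EOF, 'else', 'end', 'if', 'while' }

In T → T' 'while' G L: L is at the end, add FOLLOW(T) = { EOF }.
In Q → L 'if': add FIRST('if') = { 'if' }.
In G' → G' L: L is at the end, add FOLLOW(G') = { 'else', 'end', 'if', 'while' }.
Union: FOLLOW(L) = { EOF, 'else', 'end', 'if', 'while' }.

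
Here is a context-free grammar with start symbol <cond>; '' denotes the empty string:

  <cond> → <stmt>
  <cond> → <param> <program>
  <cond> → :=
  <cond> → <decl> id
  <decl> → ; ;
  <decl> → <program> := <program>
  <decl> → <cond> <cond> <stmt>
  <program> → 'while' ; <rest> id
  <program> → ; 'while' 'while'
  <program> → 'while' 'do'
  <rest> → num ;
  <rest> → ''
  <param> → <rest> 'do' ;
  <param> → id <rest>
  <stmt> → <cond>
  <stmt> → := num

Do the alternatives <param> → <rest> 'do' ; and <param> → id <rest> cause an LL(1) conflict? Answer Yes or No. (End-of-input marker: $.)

No

FIRST(<rest> 'do' ;) = { 'do', num } and FIRST(id <rest>) = { id }.
The FIRST sets are disjoint and neither alternative is nullable — no conflict.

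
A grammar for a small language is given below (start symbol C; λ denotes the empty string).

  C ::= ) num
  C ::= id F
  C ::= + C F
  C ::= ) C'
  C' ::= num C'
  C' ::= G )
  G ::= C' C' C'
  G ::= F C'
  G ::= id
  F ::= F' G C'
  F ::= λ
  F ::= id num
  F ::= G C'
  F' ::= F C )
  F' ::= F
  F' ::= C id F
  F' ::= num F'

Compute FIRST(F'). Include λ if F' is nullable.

{ ), +, id, num, λ }

From F' ::= F C ): F nullable, take FIRST(F) ∪ FIRST(C) = { ), +, id, num }.
From F' ::= F: add FIRST(F) = { ), +, id, num, λ } (including λ since F is nullable).
From F' ::= C id F: add FIRST(C) = { ), +, id }.
F' ::= num F' contributes {num}.
Union: FIRST(F') = { ), +, id, num, λ }.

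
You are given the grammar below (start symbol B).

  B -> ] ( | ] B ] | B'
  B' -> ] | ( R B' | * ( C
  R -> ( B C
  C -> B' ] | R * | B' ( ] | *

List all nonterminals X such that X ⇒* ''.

No nonterminal has an empty production or an RHS whose symbols are all nullable.

{ } (none)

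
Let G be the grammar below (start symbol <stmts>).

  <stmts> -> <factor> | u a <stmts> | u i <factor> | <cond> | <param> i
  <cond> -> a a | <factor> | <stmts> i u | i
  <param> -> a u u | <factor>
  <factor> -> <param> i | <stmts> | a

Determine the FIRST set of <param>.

<param> -> a u u contributes {a}.
From <param> -> <factor>: add FIRST(<factor>) = { a, i, u }.
Union: FIRST(<param>) = { a, i, u }.

{ a, i, u }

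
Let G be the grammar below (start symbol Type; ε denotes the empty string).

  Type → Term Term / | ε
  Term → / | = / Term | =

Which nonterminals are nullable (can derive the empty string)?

Directly nullable (have an ε-production): Type.
No other nonterminal has a production whose RHS symbols are all nullable.

{ Type }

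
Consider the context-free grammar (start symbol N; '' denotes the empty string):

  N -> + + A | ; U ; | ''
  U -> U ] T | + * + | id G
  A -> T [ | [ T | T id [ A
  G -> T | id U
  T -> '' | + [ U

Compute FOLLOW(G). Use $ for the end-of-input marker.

In U -> id G: G is at the end, add FOLLOW(U) = { $, ;, [, ], id }.
Union: FOLLOW(G) = { $, ;, [, ], id }.

{ $, ;, [, ], id }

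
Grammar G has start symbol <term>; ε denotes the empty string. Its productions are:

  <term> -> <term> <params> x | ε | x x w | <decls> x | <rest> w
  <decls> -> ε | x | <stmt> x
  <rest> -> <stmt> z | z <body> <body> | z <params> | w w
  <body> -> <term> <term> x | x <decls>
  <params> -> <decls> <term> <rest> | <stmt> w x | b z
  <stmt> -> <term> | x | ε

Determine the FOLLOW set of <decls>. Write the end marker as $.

{ b, w, x, z }

In <term> -> <decls> x: add FIRST(x) = { x }.
In <body> -> x <decls>: <decls> is at the end, add FOLLOW(<body>) = { b, w, x, z }.
In <params> -> <decls> <term> <rest>: add FIRST(<term> <rest>) = { b, w, x, z }.
Union: FOLLOW(<decls>) = { b, w, x, z }.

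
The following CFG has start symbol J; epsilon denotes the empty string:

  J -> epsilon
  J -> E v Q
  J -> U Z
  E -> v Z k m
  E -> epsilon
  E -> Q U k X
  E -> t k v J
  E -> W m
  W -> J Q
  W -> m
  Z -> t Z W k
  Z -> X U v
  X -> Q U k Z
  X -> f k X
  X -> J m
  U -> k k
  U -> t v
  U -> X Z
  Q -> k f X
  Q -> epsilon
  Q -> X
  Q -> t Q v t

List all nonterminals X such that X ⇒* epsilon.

{ E, J, Q, W }

Directly nullable (have an epsilon-production): J, E, Q.
W -> J Q with every symbol nullable, so W is nullable.
No other nonterminal has a production whose RHS symbols are all nullable.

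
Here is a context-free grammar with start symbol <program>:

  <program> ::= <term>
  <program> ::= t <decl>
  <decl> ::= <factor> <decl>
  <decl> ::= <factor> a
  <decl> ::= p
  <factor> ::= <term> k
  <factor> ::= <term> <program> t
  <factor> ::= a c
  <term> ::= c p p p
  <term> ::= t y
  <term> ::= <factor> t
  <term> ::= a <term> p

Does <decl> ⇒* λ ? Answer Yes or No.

No nonterminal in this grammar is nullable.
No production of <decl> has an RHS whose symbols are all nullable, so <decl> is not nullable.

No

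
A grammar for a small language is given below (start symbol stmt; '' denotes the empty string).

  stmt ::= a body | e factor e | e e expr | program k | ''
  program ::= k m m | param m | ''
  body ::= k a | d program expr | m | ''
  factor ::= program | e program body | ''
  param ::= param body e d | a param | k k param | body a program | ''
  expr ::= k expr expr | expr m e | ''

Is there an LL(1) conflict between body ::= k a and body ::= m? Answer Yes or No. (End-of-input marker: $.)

No

FIRST(k a) = { k } and FIRST(m) = { m }.
The FIRST sets are disjoint and neither alternative is nullable — no conflict.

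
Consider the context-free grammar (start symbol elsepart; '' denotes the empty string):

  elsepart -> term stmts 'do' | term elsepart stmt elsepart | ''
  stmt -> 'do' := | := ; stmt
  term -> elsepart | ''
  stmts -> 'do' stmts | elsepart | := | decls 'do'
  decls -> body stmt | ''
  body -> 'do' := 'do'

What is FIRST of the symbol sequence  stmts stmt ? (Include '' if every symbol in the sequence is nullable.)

{ 'do', := }

Add FIRST(stmts)\{''} = { 'do', := }; stmts is nullable, continue.
Add FIRST(stmt) = { 'do', := }; stmt is not nullable, stop.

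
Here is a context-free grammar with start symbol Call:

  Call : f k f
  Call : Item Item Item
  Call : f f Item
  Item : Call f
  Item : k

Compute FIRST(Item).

{ f, k }

From Item : Call f: add FIRST(Call) = { f, k }.
Item : k contributes {k}.
Union: FIRST(Item) = { f, k }.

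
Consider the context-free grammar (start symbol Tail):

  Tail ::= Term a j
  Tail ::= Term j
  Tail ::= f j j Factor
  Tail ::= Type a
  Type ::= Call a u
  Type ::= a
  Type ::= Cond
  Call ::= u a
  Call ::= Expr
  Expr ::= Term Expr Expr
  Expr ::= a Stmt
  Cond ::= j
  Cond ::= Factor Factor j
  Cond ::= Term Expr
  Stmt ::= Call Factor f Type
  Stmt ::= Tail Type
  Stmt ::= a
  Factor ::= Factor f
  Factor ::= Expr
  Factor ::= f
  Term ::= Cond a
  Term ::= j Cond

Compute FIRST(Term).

{ a, f, j }

From Term ::= Cond a: add FIRST(Cond) = { a, f, j }.
Term ::= j Cond contributes {j}.
Union: FIRST(Term) = { a, f, j }.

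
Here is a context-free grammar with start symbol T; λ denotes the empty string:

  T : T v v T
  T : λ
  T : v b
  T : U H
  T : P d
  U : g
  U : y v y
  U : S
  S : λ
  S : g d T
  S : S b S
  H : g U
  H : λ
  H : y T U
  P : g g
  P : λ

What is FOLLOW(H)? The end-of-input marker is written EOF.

In T : U H: H is at the end, add FOLLOW(T) = { EOF, b, g, v, y }.
Union: FOLLOW(H) = { EOF, b, g, v, y }.

{ EOF, b, g, v, y }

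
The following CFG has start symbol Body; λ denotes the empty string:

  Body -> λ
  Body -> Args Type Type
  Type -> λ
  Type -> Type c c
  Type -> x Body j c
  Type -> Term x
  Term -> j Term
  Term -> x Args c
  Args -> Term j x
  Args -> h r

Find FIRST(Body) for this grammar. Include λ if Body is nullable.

Body -> λ contributes λ.
From Body -> Args Type Type: add FIRST(Args) = { h, j, x }.
Union: FIRST(Body) = { h, j, x, λ }.

{ h, j, x, λ }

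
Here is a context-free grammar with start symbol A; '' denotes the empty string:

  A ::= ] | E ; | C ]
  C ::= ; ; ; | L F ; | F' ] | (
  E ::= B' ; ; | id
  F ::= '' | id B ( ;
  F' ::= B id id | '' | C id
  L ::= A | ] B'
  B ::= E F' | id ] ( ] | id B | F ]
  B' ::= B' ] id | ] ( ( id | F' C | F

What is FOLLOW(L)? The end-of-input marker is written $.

{ ;, id }

In C ::= L F ;: add FIRST(F ;) = { ;, id }.
Union: FOLLOW(L) = { ;, id }.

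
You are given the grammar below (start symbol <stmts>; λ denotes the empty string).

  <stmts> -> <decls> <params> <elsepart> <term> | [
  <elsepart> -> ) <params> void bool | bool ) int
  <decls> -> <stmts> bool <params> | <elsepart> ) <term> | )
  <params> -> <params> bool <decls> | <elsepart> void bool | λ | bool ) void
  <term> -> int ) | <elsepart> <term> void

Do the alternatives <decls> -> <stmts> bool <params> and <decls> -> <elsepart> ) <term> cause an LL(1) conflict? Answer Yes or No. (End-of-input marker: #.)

Yes

FIRST(<stmts> bool <params>) = { ), [, bool } and FIRST(<elsepart> ) <term>) = { ), bool }.
Both contain ), so the two alternatives are not disjoint — LL(1) conflict.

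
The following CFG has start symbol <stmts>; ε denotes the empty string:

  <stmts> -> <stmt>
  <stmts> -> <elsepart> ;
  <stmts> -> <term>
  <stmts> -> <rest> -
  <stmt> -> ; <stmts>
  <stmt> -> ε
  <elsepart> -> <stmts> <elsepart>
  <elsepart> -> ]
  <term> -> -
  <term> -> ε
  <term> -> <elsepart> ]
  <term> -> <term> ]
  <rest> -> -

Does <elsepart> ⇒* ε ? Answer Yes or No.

No

Nullable nonterminals: <stmt>, <stmts>, <term>.
No production of <elsepart> has an RHS whose symbols are all nullable, so <elsepart> is not nullable.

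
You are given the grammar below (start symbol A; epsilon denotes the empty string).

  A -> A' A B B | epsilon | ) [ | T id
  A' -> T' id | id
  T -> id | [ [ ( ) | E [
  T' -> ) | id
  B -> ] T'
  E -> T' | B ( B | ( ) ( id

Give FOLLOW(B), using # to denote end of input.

{ #, (, [, ] }

In A -> A' A B B: add FIRST(B) = { ] }.
In A -> A' A B B: B is at the end, add FOLLOW(A) = { #, ] }.
In E -> B ( B: add FIRST(( B) = { ( }.
In E -> B ( B: B is at the end, add FOLLOW(E) = { [ }.
Union: FOLLOW(B) = { #, (, [, ] }.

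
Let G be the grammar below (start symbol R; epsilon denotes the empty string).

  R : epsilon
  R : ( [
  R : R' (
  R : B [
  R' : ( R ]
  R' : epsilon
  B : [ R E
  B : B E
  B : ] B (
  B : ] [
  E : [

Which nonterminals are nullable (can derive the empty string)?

{ R, R' }

Directly nullable (have an epsilon-production): R, R'.
No other nonterminal has a production whose RHS symbols are all nullable.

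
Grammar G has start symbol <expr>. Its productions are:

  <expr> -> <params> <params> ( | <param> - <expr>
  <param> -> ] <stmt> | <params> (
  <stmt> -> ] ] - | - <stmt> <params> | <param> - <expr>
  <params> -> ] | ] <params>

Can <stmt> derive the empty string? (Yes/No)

No

No nonterminal in this grammar is nullable.
No production of <stmt> has an RHS whose symbols are all nullable, so <stmt> is not nullable.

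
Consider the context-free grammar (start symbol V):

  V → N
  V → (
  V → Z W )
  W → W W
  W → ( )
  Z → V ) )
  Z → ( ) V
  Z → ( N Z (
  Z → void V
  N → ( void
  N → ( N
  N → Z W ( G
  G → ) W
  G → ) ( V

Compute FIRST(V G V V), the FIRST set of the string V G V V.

Add FIRST(V) = { (, void }; V is not nullable, stop.

{ (, void }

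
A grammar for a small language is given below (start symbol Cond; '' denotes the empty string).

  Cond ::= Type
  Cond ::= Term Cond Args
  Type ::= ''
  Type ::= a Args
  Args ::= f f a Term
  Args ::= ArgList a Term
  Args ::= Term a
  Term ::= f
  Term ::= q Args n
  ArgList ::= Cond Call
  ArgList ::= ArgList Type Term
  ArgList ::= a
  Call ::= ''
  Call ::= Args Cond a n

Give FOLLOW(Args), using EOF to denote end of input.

In Cond ::= Term Cond Args: Args is at the end, add FOLLOW(Cond) = { EOF, a, f, q }.
In Type ::= a Args: Args is at the end, add FOLLOW(Type) = { EOF, a, f, q }.
In Term ::= q Args n: add FIRST(n) = { n }.
In Call ::= Args Cond a n: add FIRST(Cond a n) = { a, f, q }.
Union: FOLLOW(Args) = { EOF, a, f, n, q }.

{ EOF, a, f, n, q }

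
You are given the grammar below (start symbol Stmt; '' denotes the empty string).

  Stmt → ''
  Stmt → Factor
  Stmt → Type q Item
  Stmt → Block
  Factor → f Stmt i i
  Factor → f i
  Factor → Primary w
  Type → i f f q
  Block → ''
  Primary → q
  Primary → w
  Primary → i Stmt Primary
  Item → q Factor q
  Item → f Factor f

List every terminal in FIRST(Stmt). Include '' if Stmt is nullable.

Stmt → '' contributes ''.
From Stmt → Factor: add FIRST(Factor) = { f, i, q, w }.
From Stmt → Type q Item: add FIRST(Type) = { i }.
From Stmt → Block: add FIRST(Block) = { '' } (including '' since Block is nullable).
Union: FIRST(Stmt) = { f, i, q, w, '' }.

{ f, i, q, w, '' }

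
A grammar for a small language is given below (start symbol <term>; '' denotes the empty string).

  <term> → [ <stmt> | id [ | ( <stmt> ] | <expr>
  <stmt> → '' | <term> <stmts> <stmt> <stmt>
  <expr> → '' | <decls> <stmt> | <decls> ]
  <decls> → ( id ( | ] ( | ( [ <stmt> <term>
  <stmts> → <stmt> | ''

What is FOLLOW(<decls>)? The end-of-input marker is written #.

{ #, (, [, ], id }

In <expr> → <decls> <stmt>: add FIRST(<stmt>)\{''} = { (, [, ], id }.
  Since <stmt> is nullable, also add FOLLOW(<expr>) = { #, (, [, ], id }.
In <expr> → <decls> ]: add FIRST(]) = { ] }.
Union: FOLLOW(<decls>) = { #, (, [, ], id }.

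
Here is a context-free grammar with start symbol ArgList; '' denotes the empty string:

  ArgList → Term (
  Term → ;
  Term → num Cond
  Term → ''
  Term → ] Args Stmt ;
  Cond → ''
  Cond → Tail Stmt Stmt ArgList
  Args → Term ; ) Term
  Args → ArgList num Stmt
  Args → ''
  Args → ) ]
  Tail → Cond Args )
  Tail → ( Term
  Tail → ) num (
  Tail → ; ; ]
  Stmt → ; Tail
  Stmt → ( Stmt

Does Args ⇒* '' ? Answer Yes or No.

Args has an ''-production, so Args ⇒ ''.

Yes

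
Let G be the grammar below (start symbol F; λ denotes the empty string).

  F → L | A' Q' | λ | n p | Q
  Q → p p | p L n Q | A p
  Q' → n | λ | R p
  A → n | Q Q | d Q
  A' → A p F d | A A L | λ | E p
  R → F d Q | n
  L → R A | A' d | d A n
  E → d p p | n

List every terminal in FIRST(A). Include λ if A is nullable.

{ d, n, p }

A → n contributes {n}.
From A → Q Q: add FIRST(Q) = { d, n, p }.
A → d Q contributes {d}.
Union: FIRST(A) = { d, n, p }.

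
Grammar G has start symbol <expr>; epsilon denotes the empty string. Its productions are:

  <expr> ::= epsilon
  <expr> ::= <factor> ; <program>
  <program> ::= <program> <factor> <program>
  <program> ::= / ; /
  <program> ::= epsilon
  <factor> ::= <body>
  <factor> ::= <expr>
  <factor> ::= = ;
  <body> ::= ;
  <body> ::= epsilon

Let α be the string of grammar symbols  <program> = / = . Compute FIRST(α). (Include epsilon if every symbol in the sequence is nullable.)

Add FIRST(<program>)\{epsilon} = { /, ;, = }; <program> is nullable, continue.
= is a terminal; add {=} and stop.

{ /, ;, = }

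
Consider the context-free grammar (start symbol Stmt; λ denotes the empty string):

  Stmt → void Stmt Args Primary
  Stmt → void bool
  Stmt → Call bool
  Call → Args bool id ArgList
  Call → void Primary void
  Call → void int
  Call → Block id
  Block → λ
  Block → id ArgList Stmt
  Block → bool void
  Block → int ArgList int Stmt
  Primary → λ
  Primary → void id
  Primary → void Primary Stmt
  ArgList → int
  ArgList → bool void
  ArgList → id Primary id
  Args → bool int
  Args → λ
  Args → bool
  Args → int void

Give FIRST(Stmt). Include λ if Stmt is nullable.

{ bool, id, int, void }

Stmt → void Stmt Args Primary contributes {void}.
Stmt → void bool contributes {void}.
From Stmt → Call bool: add FIRST(Call) = { bool, id, int, void }.
Union: FIRST(Stmt) = { bool, id, int, void }.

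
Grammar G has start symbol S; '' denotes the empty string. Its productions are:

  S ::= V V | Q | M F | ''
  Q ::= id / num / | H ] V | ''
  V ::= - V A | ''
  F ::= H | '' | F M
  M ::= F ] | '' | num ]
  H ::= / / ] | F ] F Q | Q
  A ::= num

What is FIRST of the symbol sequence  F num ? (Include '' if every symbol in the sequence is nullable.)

Add FIRST(F)\{''} = { /, ], id, num }; F is nullable, continue.
num is a terminal; add {num} and stop.

{ /, ], id, num }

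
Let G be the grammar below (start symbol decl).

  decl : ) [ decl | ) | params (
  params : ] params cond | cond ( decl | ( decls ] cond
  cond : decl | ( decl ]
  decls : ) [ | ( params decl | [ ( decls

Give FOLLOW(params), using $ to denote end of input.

{ (, ), ] }

In decl : params (: add FIRST(() = { ( }.
In params : ] params cond: add FIRST(cond) = { (, ), ] }.
In decls : ( params decl: add FIRST(decl) = { (, ), ] }.
Union: FOLLOW(params) = { (, ), ] }.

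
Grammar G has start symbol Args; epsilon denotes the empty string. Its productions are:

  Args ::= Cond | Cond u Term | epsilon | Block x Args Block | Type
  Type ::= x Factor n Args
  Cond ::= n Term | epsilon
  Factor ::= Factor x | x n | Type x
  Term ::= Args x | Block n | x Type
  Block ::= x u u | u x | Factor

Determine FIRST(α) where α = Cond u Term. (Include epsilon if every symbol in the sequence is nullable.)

{ n, u }

Add FIRST(Cond)\{epsilon} = { n }; Cond is nullable, continue.
u is a terminal; add {u} and stop.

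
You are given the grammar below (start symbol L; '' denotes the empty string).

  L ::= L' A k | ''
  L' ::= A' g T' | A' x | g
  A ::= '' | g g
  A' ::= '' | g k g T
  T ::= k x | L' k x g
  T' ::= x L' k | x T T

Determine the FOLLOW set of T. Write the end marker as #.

{ g, k, x }

In A' ::= g k g T: T is at the end, add FOLLOW(A') = { g, x }.
In T' ::= x T T: add FIRST(T) = { g, k, x }.
In T' ::= x T T: T is at the end, add FOLLOW(T') = { g, k }.
Union: FOLLOW(T) = { g, k, x }.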